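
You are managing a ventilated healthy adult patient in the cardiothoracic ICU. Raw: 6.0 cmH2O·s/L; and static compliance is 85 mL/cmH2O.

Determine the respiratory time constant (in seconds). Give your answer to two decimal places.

τ = R × C = 6.0 × 85 mL/cmH2O = 6.0 × 0.085 L/cmH2O = 0.51 s.

0.51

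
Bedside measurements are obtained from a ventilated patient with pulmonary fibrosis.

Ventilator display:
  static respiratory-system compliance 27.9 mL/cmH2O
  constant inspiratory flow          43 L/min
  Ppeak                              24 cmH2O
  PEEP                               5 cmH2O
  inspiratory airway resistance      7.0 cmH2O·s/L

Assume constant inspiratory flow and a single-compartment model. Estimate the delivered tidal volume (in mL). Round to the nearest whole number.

Flow: 43 L/min ÷ 60 = 0.7167 L/s.
Equation of motion (constant flow): PIP = Vt/C + R·V̇ + PEEP.
Vt/C = PIP − R·V̇ − PEEP = 24 − 5.017 − 5 = 13.983 cmH2O.
Vt = C × 13.983 = 27.9 × 13.983 = 390.13 mL.

390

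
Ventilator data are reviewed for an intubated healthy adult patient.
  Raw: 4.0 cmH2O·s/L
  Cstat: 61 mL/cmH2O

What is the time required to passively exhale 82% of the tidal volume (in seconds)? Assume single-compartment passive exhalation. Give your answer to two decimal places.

0.42

τ = R × C = 4.0 × 61 mL/cmH2O = 4.0 × 0.061 L/cmH2O = 0.244 s.
Exhaled fraction f = 1 − e^(−t/τ) → t = −τ·ln(1 − f) = −0.244·ln(0.18) = 0.4184 s.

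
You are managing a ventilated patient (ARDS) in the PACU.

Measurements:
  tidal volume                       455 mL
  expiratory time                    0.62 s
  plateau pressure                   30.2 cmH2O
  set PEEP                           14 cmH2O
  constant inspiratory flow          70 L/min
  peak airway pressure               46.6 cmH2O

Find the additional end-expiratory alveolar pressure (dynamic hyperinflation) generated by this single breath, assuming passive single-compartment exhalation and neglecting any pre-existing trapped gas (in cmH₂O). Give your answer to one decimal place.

Flow: 70 L/min ÷ 60 = 1.1667 L/s.
R = (PIP − Pplat)/V̇ = (46.6 − 30.2) / 1.1667 = 16.4/1.1667 = 14.057 cmH2O·s/L.
C = Vt/(Pplat − PEEP) = 455.0 / (30.2 − 14) = 455.0/16.2 = 28.086 mL/cmH2O.
τ = R × C = 14.057 × 0.02809 L/cmH2O = 0.3949 s.
Fraction remaining = e^(−Te/τ) = e^(−0.62/0.3949) = 0.208; trapped volume = 455.0 × 0.208 = 94.64 mL.
Additional alveolar pressure from trapping ≈ V_trapped / C = 94.64 / 28.086 = 3.37 cmH2O.

3.4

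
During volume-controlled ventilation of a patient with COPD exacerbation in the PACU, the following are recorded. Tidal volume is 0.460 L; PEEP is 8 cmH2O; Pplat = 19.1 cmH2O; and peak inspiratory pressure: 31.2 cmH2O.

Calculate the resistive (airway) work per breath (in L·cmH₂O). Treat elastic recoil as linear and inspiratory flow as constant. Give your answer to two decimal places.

With constant inspiratory flow the resistive pressure is constant at PIP − Pplat = 31.2 − 19.1 = 12.1 cmH2O, so resistive work = 12.1 × 0.460 = 5.566 L·cmH2O.

5.57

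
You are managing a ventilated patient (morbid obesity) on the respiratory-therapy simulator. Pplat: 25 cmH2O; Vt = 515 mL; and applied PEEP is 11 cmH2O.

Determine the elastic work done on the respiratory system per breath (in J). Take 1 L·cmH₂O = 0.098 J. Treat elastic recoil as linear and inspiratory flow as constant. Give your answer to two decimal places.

Elastic work ≈ ½ × (Pplat − PEEP) × Vt = 0.5 × (25 − 11) × 0.515 L = 0.5 × 14.0 × 0.515 = 3.605 L·cmH2O.
× 0.098 J/(L·cmH2O) → 0.3533 J.

0.35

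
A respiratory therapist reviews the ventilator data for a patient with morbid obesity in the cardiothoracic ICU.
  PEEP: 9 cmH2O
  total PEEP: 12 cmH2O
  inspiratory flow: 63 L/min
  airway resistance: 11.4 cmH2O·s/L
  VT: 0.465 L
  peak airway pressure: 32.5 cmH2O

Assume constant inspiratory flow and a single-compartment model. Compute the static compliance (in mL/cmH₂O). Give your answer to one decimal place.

Flow: 63 L/min ÷ 60 = 1.05 L/s.
Total PEEP = 12 cmH2O (set 9 + intrinsic 3); this is the baseline alveolar pressure.
Equation of motion (constant flow): PIP = Vt/C + R·V̇ + PEEP.
Vt/C = PIP − R·V̇ − PEEP = 32.5 − 11.4×1.05 − 12 = 32.5 − 11.97 − 12 = 8.53 cmH2O.
C = Vt / 8.53 = 465 / 8.53 = 54.513 mL/cmH2O.

54.5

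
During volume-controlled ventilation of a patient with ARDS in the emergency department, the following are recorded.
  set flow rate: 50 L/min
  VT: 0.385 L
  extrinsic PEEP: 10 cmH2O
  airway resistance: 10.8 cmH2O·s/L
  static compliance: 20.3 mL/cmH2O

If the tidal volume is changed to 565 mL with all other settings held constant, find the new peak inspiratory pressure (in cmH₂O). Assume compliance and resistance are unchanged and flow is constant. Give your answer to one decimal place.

Flow: 50 L/min ÷ 60 = 0.8333 L/s.
PIP = Vt/C + R·V̇ + PEEP (constant-flow equation of motion).
Only the elastic term changes: ΔPIP = ΔVt / C = (565 − 385) / 20.3 = 8.867 cmH2O.
Original PIP = 385/20.3 + 10.8×0.8333 + 10 = 37.965 cmH2O; new PIP = 37.965 + (8.867) = 46.832 cmH2O.

46.8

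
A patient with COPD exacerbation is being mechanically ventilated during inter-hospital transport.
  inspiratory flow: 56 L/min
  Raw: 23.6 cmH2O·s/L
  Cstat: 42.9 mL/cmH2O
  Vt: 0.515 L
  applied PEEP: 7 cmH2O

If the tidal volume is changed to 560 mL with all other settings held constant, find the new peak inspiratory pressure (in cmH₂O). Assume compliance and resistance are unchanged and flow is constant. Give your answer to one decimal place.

42.1

Flow: 56 L/min ÷ 60 = 0.9333 L/s.
PIP = Vt/C + R·V̇ + PEEP (constant-flow equation of motion).
Only the elastic term changes: ΔPIP = ΔVt / C = (560 − 515) / 42.9 = 1.049 cmH2O.
Original PIP = 515/42.9 + 23.6×0.9333 + 7 = 41.031 cmH2O; new PIP = 41.031 + (1.049) = 42.08 cmH2O.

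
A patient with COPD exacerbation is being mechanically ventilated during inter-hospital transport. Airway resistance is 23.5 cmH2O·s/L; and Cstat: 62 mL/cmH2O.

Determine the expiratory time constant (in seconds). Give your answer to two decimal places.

1.46

τ = R × C = 23.5 × 62 mL/cmH2O = 23.5 × 0.062 L/cmH2O = 1.457 s.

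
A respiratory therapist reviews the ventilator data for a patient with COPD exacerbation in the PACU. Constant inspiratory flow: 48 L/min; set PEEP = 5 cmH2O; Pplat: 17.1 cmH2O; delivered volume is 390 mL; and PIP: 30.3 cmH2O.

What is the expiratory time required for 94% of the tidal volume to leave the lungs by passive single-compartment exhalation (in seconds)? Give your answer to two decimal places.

1.50

Flow: 48 L/min ÷ 60 = 0.8 L/s.
R = (PIP − Pplat)/V̇ = (30.3 − 17.1) / 0.8 = 13.2/0.8 = 16.5 cmH2O·s/L.
C = Vt/(Pplat − PEEP) = 390.0 / (17.1 − 5) = 390.0/12.1 = 32.231 mL/cmH2O.
τ = R × C = 16.5 × 0.03223 L/cmH2O = 0.5318 s.
t = −τ·ln(1 − 0.94) = −0.5318·ln(0.06) = 1.496 s.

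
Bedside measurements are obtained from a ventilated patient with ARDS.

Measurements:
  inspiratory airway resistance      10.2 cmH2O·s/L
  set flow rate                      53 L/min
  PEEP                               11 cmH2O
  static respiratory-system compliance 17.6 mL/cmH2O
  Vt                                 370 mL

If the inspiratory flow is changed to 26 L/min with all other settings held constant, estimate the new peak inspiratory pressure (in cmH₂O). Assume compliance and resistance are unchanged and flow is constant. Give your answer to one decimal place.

36.4

Flow: 53 L/min ÷ 60 = 0.8833 L/s.
New flow: 26 L/min ÷ 60 = 0.4333 L/s.
PIP = Vt/C + R·V̇ + PEEP (constant-flow equation of motion).
Only the resistive term changes: ΔPIP = R × ΔV̇ = 10.2 × (0.4333 − 0.8833) = 10.2 × -0.45 = -4.59 cmH2O.
Original PIP = 370/17.6 + 10.2×0.8833 + 11 = 41.032 cmH2O; new PIP = 41.032 + (-4.59) = 36.442 cmH2O.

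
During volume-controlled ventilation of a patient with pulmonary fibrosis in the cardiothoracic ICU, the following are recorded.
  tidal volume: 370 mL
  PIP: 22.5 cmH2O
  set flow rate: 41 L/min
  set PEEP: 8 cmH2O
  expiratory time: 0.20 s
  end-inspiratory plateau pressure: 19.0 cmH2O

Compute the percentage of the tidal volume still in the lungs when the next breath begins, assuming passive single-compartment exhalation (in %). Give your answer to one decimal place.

Flow: 41 L/min ÷ 60 = 0.6833 L/s.
R = (PIP − Pplat)/V̇ = (22.5 − 19.0) / 0.6833 = 3.5/0.6833 = 5.122 cmH2O·s/L.
C = Vt/(Pplat − PEEP) = 370.0 / (19.0 − 8) = 370.0/11.0 = 33.636 mL/cmH2O.
τ = R × C = 5.122 × 0.03364 L/cmH2O = 0.1723 s.
Fraction remaining at end-expiration = e^(−Te/τ) = e^(−0.20/0.1723) = 0.3132 → 31.32%.

31.3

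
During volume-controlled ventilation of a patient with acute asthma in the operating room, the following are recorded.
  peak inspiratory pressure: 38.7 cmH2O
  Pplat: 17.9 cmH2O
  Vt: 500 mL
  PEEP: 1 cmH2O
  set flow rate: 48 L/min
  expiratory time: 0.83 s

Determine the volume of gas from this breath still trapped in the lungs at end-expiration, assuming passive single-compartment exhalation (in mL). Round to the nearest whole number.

Flow: 48 L/min ÷ 60 = 0.8 L/s.
R = (PIP − Pplat)/V̇ = (38.7 − 17.9) / 0.8 = 20.8/0.8 = 26.0 cmH2O·s/L.
C = Vt/(Pplat − PEEP) = 500.0 / (17.9 − 1) = 500.0/16.9 = 29.586 mL/cmH2O.
τ = R × C = 26.0 × 0.02959 L/cmH2O = 0.7693 s.
Fraction remaining = e^(−Te/τ) = e^(−0.83/0.7693) = 0.34.
Trapped volume = 500.0 × 0.34 = 170.0 mL.

170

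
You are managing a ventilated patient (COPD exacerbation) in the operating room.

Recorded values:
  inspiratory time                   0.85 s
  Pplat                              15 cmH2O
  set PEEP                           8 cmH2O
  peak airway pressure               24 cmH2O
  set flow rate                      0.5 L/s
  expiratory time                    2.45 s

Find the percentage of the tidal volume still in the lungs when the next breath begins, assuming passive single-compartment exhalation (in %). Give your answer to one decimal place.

10.6

Vt = flow × Ti = 0.5 L/s × 0.85 s × 1000 mL/L = 425.0 mL.
R = (PIP − Pplat)/V̇ = (24 − 15) / 0.5 = 9.0/0.5 = 18.0 cmH2O·s/L.
C = Vt/(Pplat − PEEP) = 425.0 / (15 − 8) = 425.0/7.0 = 60.714 mL/cmH2O.
τ = R × C = 18.0 × 0.06071 L/cmH2O = 1.093 s.
Fraction remaining at end-expiration = e^(−Te/τ) = e^(−2.45/1.093) = 0.1063 → 10.63%.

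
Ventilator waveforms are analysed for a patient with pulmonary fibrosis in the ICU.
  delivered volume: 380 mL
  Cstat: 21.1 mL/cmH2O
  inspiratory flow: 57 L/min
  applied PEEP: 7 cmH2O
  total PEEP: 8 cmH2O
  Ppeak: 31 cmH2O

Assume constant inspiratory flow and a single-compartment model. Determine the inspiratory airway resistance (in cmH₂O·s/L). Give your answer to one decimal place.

5.3

Flow: 57 L/min ÷ 60 = 0.95 L/s.
Total PEEP = 8 cmH2O (set 7 + intrinsic 1); this is the baseline alveolar pressure.
Equation of motion (constant flow): PIP = Vt/C + R·V̇ + PEEP.
R·V̇ = PIP − Vt/C − PEEP = 31 − 380/21.1 − 8 = 31 − 18.009 − 8 = 4.991 cmH2O.
R = 4.991 / 0.95 = 5.254 cmH2O·s/L.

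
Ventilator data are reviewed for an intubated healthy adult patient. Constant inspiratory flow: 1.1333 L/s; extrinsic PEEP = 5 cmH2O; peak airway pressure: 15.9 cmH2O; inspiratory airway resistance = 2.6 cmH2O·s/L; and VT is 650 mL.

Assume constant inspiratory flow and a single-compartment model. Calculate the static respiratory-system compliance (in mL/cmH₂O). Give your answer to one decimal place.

81.7

Equation of motion (constant flow): PIP = Vt/C + R·V̇ + PEEP.
Vt/C = PIP − R·V̇ − PEEP = 15.9 − 2.6×1.1333 − 5 = 15.9 − 2.947 − 5 = 7.953 cmH2O.
C = Vt / 7.953 = 650 / 7.953 = 81.73 mL/cmH2O.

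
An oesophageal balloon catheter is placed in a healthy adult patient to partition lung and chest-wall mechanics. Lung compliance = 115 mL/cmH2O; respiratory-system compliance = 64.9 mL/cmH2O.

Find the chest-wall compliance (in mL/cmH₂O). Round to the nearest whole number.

149

1/Ccw = 1/Crs − 1/CL.
1/Ccw = 1/64.9 − 1/115 = 0.006713.
Ccw = 148.96 mL/cmH2O.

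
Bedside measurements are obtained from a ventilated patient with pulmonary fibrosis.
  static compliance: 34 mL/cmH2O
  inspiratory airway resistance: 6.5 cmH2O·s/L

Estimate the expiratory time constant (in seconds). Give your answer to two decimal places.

τ = R × C = 6.5 × 34 mL/cmH2O = 6.5 × 0.034 L/cmH2O = 0.221 s.

0.22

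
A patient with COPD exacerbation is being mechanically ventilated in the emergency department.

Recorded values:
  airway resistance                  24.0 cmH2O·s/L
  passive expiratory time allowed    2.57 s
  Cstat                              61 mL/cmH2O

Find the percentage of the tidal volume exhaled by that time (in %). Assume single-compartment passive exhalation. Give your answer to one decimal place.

82.7

τ = R × C = 24.0 × 61 mL/cmH2O = 24.0 × 0.061 L/cmH2O = 1.464 s.
Passive exhalation: V(t)/V₀ = e^(−t/τ) = e^(−2.57/1.464) = 0.1728.
Fraction exhaled = 1 − 0.1728 = 0.8272 → 82.72%.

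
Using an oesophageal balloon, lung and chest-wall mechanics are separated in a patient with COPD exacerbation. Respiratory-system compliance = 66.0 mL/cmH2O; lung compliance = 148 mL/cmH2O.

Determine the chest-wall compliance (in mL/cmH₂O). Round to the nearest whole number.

1/Ccw = 1/Crs − 1/CL.
1/Ccw = 1/66.0 − 1/148 = 0.008395.
Ccw = 119.12 mL/cmH2O.

119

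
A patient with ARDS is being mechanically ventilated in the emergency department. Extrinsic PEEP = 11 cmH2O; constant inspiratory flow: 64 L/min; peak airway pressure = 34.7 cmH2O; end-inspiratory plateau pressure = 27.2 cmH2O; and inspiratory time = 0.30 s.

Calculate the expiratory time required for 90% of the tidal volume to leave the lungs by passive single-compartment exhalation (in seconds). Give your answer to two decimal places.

Flow: 64 L/min ÷ 60 = 1.0667 L/s.
Vt = flow × Ti = 1.0667 L/s × 0.30 s × 1000 mL/L = 320.01 mL.
R = (PIP − Pplat)/V̇ = (34.7 − 27.2) / 1.0667 = 7.5/1.0667 = 7.031 cmH2O·s/L.
C = Vt/(Pplat − PEEP) = 320.01 / (27.2 − 11) = 320.01/16.2 = 19.754 mL/cmH2O.
τ = R × C = 7.031 × 0.01975 L/cmH2O = 0.1389 s.
t = −τ·ln(1 − 0.90) = −0.1389·ln(0.1) = 0.3198 s.

0.32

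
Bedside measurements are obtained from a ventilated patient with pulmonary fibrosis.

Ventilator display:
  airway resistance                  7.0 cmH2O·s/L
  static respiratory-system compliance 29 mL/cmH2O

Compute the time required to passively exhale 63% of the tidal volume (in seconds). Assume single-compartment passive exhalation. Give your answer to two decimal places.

τ = R × C = 7.0 × 29 mL/cmH2O = 7.0 × 0.029 L/cmH2O = 0.203 s.
Exhaled fraction f = 1 − e^(−t/τ) → t = −τ·ln(1 − f) = −0.203·ln(0.37) = 0.2018 s.

0.20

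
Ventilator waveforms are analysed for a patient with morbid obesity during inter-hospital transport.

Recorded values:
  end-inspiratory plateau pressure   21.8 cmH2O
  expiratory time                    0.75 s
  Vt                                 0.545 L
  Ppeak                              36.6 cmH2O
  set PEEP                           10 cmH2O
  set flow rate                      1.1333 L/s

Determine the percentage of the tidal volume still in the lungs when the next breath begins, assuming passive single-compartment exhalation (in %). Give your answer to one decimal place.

28.8

R = (PIP − Pplat)/V̇ = (36.6 − 21.8) / 1.1333 = 14.8/1.1333 = 13.059 cmH2O·s/L.
C = Vt/(Pplat − PEEP) = 545.0 / (21.8 − 10) = 545.0/11.8 = 46.186 mL/cmH2O.
τ = R × C = 13.059 × 0.04619 L/cmH2O = 0.6032 s.
Fraction remaining at end-expiration = e^(−Te/τ) = e^(−0.75/0.6032) = 0.2884 → 28.84%.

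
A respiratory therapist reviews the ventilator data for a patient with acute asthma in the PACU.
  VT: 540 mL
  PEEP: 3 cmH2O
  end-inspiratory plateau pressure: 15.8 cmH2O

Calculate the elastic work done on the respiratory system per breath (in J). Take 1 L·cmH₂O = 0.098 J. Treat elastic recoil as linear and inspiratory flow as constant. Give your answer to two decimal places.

0.34

Elastic work ≈ ½ × (Pplat − PEEP) × Vt = 0.5 × (15.8 − 3) × 0.540 L = 0.5 × 12.8 × 0.540 = 3.456 L·cmH2O.
× 0.098 J/(L·cmH2O) → 0.3387 J.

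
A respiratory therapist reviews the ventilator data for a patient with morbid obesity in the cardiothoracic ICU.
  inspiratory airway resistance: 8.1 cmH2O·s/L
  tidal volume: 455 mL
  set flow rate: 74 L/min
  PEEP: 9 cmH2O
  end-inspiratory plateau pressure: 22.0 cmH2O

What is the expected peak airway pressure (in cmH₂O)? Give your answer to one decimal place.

Flow: 74 L/min ÷ 60 = 1.2333 L/s.
PIP = Pplat + Raw × flow = 22.0 + 8.1 × 1.2333 = 22.0 + 9.99 = 31.99 cmH2O.

32.0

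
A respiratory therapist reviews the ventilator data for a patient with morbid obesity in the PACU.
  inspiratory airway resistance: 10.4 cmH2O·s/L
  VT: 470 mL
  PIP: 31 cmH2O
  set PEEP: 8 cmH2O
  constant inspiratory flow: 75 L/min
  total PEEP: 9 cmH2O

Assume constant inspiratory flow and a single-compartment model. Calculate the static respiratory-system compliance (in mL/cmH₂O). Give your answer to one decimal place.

52.2

Flow: 75 L/min ÷ 60 = 1.25 L/s.
Total PEEP = 9 cmH2O (set 8 + intrinsic 1); this is the baseline alveolar pressure.
Equation of motion (constant flow): PIP = Vt/C + R·V̇ + PEEP.
Vt/C = PIP − R·V̇ − PEEP = 31 − 10.4×1.25 − 9 = 31 − 13.0 − 9 = 9.0 cmH2O.
C = Vt / 9.0 = 470 / 9.0 = 52.222 mL/cmH2O.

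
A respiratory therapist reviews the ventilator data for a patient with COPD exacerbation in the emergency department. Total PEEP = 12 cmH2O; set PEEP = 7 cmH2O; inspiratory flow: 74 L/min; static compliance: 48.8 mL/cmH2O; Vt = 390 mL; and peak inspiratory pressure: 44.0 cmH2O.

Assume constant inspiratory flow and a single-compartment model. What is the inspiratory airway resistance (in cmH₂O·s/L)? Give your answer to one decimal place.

Flow: 74 L/min ÷ 60 = 1.2333 L/s.
Total PEEP = 12 cmH2O (set 7 + intrinsic 5); this is the baseline alveolar pressure.
Equation of motion (constant flow): PIP = Vt/C + R·V̇ + PEEP.
R·V̇ = PIP − Vt/C − PEEP = 44.0 − 390/48.8 − 12 = 44.0 − 7.992 − 12 = 24.008 cmH2O.
R = 24.008 / 1.2333 = 19.466 cmH2O·s/L.

19.5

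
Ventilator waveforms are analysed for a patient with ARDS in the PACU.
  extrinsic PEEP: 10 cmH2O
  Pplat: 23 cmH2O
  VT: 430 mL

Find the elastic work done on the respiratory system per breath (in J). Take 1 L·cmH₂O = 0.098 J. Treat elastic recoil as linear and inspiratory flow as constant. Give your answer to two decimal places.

Elastic work ≈ ½ × (Pplat − PEEP) × Vt = 0.5 × (23 − 10) × 0.430 L = 0.5 × 13.0 × 0.430 = 2.795 L·cmH2O.
× 0.098 J/(L·cmH2O) → 0.2739 J.

0.27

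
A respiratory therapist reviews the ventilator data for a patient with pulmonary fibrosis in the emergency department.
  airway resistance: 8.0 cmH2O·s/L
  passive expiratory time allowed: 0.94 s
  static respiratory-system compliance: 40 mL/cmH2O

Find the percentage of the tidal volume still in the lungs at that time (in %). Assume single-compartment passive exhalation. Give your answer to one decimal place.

5.3

τ = R × C = 8.0 × 40 mL/cmH2O = 8.0 × 0.040 L/cmH2O = 0.32 s.
Passive exhalation: V(t)/V₀ = e^(−t/τ) = e^(−0.94/0.32) = 0.053.
Fraction remaining = 0.053 → 5.3%.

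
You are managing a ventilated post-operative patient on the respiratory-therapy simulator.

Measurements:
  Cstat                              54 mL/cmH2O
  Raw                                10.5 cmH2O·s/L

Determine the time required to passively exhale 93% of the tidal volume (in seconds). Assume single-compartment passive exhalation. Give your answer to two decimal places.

1.51

τ = R × C = 10.5 × 54 mL/cmH2O = 10.5 × 0.054 L/cmH2O = 0.567 s.
Exhaled fraction f = 1 − e^(−t/τ) → t = −τ·ln(1 − f) = −0.567·ln(0.07) = 1.508 s.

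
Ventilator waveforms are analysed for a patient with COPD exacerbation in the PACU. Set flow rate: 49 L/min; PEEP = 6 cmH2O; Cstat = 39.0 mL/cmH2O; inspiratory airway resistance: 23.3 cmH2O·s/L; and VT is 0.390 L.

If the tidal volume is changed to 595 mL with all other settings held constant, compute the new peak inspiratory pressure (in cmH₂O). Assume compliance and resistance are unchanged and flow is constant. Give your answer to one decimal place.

Flow: 49 L/min ÷ 60 = 0.8167 L/s.
PIP = Vt/C + R·V̇ + PEEP (constant-flow equation of motion).
Only the elastic term changes: ΔPIP = ΔVt / C = (595 − 390) / 39.0 = 5.256 cmH2O.
Original PIP = 390/39.0 + 23.3×0.8167 + 6 = 35.029 cmH2O; new PIP = 35.029 + (5.256) = 40.285 cmH2O.

40.3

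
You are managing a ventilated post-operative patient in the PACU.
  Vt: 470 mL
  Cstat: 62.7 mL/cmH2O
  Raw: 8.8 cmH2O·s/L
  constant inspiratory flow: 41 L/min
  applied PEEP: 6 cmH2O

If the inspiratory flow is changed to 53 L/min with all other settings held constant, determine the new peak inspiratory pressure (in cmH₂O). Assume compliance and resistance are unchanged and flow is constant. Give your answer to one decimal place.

Flow: 41 L/min ÷ 60 = 0.6833 L/s.
New flow: 53 L/min ÷ 60 = 0.8833 L/s.
PIP = Vt/C + R·V̇ + PEEP (constant-flow equation of motion).
Only the resistive term changes: ΔPIP = R × ΔV̇ = 8.8 × (0.8833 − 0.6833) = 8.8 × 0.2 = 1.76 cmH2O.
Original PIP = 470/62.7 + 8.8×0.6833 + 6 = 19.509 cmH2O; new PIP = 19.509 + (1.76) = 21.269 cmH2O.

21.3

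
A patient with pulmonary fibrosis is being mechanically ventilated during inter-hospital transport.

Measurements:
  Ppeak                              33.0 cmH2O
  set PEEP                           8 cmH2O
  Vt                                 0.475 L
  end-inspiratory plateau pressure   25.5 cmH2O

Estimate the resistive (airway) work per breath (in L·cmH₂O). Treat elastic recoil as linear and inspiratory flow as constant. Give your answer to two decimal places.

With constant inspiratory flow the resistive pressure is constant at PIP − Pplat = 33.0 − 25.5 = 7.5 cmH2O, so resistive work = 7.5 × 0.475 = 3.563 L·cmH2O.

3.56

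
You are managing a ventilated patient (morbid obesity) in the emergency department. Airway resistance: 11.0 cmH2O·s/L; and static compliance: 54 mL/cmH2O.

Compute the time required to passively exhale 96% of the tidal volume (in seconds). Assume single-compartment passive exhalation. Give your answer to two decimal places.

τ = R × C = 11.0 × 54 mL/cmH2O = 11.0 × 0.054 L/cmH2O = 0.594 s.
Exhaled fraction f = 1 − e^(−t/τ) → t = −τ·ln(1 − f) = −0.594·ln(0.04) = 1.912 s.

1.91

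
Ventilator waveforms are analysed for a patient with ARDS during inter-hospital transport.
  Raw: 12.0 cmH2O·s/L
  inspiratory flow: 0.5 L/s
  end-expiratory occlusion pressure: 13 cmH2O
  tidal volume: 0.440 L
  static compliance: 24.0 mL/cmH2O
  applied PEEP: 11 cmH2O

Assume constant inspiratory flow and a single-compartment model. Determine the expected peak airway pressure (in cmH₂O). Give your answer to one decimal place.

37.3

Total PEEP = 13 cmH2O (set 11 + intrinsic 2); this is the baseline alveolar pressure.
Equation of motion (constant flow): PIP = Vt/C + R·V̇ + PEEP.
PIP = 440/24.0 + 12.0×0.5 + 13 = 18.333 + 6.0 + 13 = 37.333 cmH2O.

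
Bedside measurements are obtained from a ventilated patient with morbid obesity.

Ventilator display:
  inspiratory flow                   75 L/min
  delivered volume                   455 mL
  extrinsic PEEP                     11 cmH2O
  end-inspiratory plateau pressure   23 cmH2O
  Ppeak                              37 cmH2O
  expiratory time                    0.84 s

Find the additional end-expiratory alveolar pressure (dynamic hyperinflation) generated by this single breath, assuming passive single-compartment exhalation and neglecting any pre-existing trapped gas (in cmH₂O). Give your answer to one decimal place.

1.7

Flow: 75 L/min ÷ 60 = 1.25 L/s.
R = (PIP − Pplat)/V̇ = (37 − 23) / 1.25 = 14.0/1.25 = 11.2 cmH2O·s/L.
C = Vt/(Pplat − PEEP) = 455.0 / (23 − 11) = 455.0/12.0 = 37.917 mL/cmH2O.
τ = R × C = 11.2 × 0.03792 L/cmH2O = 0.4247 s.
Fraction remaining = e^(−Te/τ) = e^(−0.84/0.4247) = 0.1384; trapped volume = 455.0 × 0.1384 = 62.972 mL.
Additional alveolar pressure from trapping ≈ V_trapped / C = 62.972 / 37.917 = 1.661 cmH2O.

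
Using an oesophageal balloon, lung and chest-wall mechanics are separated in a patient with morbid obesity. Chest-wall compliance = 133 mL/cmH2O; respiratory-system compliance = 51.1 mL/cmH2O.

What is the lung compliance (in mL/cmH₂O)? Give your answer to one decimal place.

83.0

1/CL = 1/Crs − 1/Ccw.
1/CL = 1/51.1 − 1/133 = 0.01205.
CL = 82.988 mL/cmH2O.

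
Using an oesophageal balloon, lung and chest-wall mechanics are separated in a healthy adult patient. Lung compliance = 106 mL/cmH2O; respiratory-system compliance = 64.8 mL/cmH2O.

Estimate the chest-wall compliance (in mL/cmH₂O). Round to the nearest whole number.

1/Ccw = 1/Crs − 1/CL.
1/Ccw = 1/64.8 − 1/106 = 0.005998.
Ccw = 166.72 mL/cmH2O.

167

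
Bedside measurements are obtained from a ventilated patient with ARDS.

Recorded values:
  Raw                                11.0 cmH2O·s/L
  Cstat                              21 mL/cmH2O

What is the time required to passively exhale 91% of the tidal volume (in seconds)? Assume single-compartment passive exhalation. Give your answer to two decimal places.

0.56

τ = R × C = 11.0 × 21 mL/cmH2O = 11.0 × 0.021 L/cmH2O = 0.231 s.
Exhaled fraction f = 1 − e^(−t/τ) → t = −τ·ln(1 − f) = −0.231·ln(0.09) = 0.5562 s.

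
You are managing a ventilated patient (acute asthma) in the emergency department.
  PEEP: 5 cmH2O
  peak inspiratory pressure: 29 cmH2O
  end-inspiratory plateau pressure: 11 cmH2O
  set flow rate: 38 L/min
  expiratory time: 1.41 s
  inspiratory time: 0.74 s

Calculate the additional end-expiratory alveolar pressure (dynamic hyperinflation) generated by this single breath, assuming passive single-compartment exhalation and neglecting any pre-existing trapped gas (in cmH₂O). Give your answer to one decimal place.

Flow: 38 L/min ÷ 60 = 0.6333 L/s.
Vt = flow × Ti = 0.6333 L/s × 0.74 s × 1000 mL/L = 468.64 mL.
R = (PIP − Pplat)/V̇ = (29 − 11) / 0.6333 = 18.0/0.6333 = 28.423 cmH2O·s/L.
C = Vt/(Pplat − PEEP) = 468.64 / (11 − 5) = 468.64/6.0 = 78.107 mL/cmH2O.
τ = R × C = 28.423 × 0.07811 L/cmH2O = 2.22 s.
Fraction remaining = e^(−Te/τ) = e^(−1.41/2.22) = 0.5299; trapped volume = 468.64 × 0.5299 = 248.33 mL.
Additional alveolar pressure from trapping ≈ V_trapped / C = 248.33 / 78.107 = 3.179 cmH2O.

3.2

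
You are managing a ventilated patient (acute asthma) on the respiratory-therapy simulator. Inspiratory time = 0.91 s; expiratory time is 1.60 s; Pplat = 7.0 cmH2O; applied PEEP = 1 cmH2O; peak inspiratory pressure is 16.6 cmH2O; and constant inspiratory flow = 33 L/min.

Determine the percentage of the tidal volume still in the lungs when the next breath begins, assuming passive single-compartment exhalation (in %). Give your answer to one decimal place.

33.3

Flow: 33 L/min ÷ 60 = 0.55 L/s.
Vt = flow × Ti = 0.55 L/s × 0.91 s × 1000 mL/L = 500.5 mL.
R = (PIP − Pplat)/V̇ = (16.6 − 7.0) / 0.55 = 9.6/0.55 = 17.455 cmH2O·s/L.
C = Vt/(Pplat − PEEP) = 500.5 / (7.0 − 1) = 500.5/6.0 = 83.417 mL/cmH2O.
τ = R × C = 17.455 × 0.08342 L/cmH2O = 1.456 s.
Fraction remaining at end-expiration = e^(−Te/τ) = e^(−1.60/1.456) = 0.3332 → 33.32%.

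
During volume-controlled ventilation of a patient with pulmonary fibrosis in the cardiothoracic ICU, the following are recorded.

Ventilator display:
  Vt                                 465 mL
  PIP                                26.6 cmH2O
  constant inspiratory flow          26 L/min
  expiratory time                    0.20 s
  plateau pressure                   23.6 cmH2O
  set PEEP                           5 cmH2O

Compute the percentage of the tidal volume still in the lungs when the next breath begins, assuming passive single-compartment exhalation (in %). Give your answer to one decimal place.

31.5

Flow: 26 L/min ÷ 60 = 0.4333 L/s.
R = (PIP − Pplat)/V̇ = (26.6 − 23.6) / 0.4333 = 3.0/0.4333 = 6.924 cmH2O·s/L.
C = Vt/(Pplat − PEEP) = 465.0 / (23.6 − 5) = 465.0/18.6 = 25.0 mL/cmH2O.
τ = R × C = 6.924 × 0.025 L/cmH2O = 0.1731 s.
Fraction remaining at end-expiration = e^(−Te/τ) = e^(−0.20/0.1731) = 0.3149 → 31.49%.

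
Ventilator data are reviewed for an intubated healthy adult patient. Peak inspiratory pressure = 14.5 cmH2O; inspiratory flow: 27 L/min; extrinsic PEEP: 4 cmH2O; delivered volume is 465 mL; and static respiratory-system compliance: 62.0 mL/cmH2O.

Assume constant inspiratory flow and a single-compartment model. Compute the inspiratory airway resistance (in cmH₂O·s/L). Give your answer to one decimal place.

6.7

Flow: 27 L/min ÷ 60 = 0.45 L/s.
Equation of motion (constant flow): PIP = Vt/C + R·V̇ + PEEP.
R·V̇ = PIP − Vt/C − PEEP = 14.5 − 465/62.0 − 4 = 14.5 − 7.5 − 4 = 3.0 cmH2O.
R = 3.0 / 0.45 = 6.667 cmH2O·s/L.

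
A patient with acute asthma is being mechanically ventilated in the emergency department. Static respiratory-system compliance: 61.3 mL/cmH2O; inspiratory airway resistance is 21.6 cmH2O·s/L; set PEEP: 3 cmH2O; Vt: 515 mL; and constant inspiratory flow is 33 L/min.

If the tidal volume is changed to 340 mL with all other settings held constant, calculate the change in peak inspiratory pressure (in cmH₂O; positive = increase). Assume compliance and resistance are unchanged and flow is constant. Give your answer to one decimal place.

PIP = Vt/C + R·V̇ + PEEP (constant-flow equation of motion).
Only the elastic term changes: ΔPIP = ΔVt / C = (340 − 515) / 61.3 = -2.855 cmH2O.

-2.9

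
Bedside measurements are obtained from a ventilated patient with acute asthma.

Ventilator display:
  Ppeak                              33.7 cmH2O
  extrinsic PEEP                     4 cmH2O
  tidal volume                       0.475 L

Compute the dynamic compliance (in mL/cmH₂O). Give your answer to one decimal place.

Dynamic compliance = Vt / (PIP − PEEP) = 475 / (33.7 − 4) = 475 / 29.7 = 15.993 mL/cmH2O.

16.0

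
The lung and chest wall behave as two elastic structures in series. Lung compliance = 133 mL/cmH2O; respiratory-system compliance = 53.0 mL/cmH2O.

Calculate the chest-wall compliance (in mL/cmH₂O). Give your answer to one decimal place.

88.1

1/Ccw = 1/Crs − 1/CL.
1/Ccw = 1/53.0 − 1/133 = 0.01135.
Ccw = 88.106 mL/cmH2O.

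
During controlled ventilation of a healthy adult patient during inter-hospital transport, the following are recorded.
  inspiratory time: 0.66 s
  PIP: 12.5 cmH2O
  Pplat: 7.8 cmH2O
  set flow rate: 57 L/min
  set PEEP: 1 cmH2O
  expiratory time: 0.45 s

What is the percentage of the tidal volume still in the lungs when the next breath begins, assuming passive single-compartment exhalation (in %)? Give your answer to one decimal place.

Flow: 57 L/min ÷ 60 = 0.95 L/s.
Vt = flow × Ti = 0.95 L/s × 0.66 s × 1000 mL/L = 627.0 mL.
R = (PIP − Pplat)/V̇ = (12.5 − 7.8) / 0.95 = 4.7/0.95 = 4.947 cmH2O·s/L.
C = Vt/(Pplat − PEEP) = 627.0 / (7.8 − 1) = 627.0/6.8 = 92.206 mL/cmH2O.
τ = R × C = 4.947 × 0.09221 L/cmH2O = 0.4562 s.
Fraction remaining at end-expiration = e^(−Te/τ) = e^(−0.45/0.4562) = 0.3729 → 37.29%.

37.3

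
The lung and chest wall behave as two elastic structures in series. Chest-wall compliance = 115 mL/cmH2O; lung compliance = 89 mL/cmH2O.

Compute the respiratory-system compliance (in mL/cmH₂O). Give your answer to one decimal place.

Lung and chest wall are elastances in series: 1/Crs = 1/CL + 1/Ccw.
1/Crs = 1/89 + 1/115 = 0.01993.
Crs = 50.176 mL/cmH2O.

50.2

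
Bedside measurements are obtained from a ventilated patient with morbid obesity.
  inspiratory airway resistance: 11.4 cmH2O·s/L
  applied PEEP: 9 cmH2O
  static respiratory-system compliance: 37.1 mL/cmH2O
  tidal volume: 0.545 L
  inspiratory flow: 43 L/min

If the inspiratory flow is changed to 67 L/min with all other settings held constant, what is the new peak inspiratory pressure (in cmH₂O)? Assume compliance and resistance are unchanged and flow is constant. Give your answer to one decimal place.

Flow: 43 L/min ÷ 60 = 0.7167 L/s.
New flow: 67 L/min ÷ 60 = 1.1167 L/s.
PIP = Vt/C + R·V̇ + PEEP (constant-flow equation of motion).
Only the resistive term changes: ΔPIP = R × ΔV̇ = 11.4 × (1.1167 − 0.7167) = 11.4 × 0.4 = 4.56 cmH2O.
Original PIP = 545/37.1 + 11.4×0.7167 + 9 = 31.86 cmH2O; new PIP = 31.86 + (4.56) = 36.42 cmH2O.

36.4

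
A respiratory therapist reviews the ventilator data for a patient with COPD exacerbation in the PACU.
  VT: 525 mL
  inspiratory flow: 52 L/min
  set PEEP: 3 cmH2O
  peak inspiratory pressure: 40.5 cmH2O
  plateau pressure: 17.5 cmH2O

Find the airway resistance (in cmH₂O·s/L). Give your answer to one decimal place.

26.5

Flow: 52 L/min ÷ 60 = 0.8667 L/s.
Raw = (PIP − Pplat) / flow = (40.5 − 17.5) / 0.8667 = 23.0 / 0.8667 = 26.537 cmH2O·s/L.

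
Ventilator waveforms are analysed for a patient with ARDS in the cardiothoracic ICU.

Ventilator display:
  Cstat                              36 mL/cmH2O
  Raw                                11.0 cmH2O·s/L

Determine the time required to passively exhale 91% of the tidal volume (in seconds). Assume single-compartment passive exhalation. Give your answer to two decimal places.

0.95

τ = R × C = 11.0 × 36 mL/cmH2O = 11.0 × 0.036 L/cmH2O = 0.396 s.
Exhaled fraction f = 1 − e^(−t/τ) → t = −τ·ln(1 − f) = −0.396·ln(0.09) = 0.9535 s.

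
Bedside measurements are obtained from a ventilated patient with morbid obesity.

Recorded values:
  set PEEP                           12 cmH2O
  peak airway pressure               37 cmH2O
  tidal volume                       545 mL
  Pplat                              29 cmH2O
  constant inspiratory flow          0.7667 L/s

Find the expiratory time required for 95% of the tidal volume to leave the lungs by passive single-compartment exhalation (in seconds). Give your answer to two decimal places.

R = (PIP − Pplat)/V̇ = (37 − 29) / 0.7667 = 8.0/0.7667 = 10.434 cmH2O·s/L.
C = Vt/(Pplat − PEEP) = 545.0 / (29 − 12) = 545.0/17.0 = 32.059 mL/cmH2O.
τ = R × C = 10.434 × 0.03206 L/cmH2O = 0.3345 s.
t = −τ·ln(1 − 0.95) = −0.3345·ln(0.05) = 1.002 s.

1.00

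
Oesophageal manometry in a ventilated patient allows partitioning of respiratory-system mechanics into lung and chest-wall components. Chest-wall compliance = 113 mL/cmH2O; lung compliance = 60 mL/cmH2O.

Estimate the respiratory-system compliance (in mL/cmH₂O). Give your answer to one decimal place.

Lung and chest wall are elastances in series: 1/Crs = 1/CL + 1/Ccw.
1/Crs = 1/60 + 1/113 = 0.02552.
Crs = 39.185 mL/cmH2O.

39.2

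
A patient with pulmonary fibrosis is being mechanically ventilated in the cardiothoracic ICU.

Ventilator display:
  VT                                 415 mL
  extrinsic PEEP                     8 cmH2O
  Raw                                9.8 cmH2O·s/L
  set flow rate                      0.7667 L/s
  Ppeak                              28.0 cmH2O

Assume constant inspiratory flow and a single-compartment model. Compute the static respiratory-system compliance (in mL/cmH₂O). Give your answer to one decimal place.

33.2

Equation of motion (constant flow): PIP = Vt/C + R·V̇ + PEEP.
Vt/C = PIP − R·V̇ − PEEP = 28.0 − 9.8×0.7667 − 8 = 28.0 − 7.514 − 8 = 12.486 cmH2O.
C = Vt / 12.486 = 415 / 12.486 = 33.237 mL/cmH2O.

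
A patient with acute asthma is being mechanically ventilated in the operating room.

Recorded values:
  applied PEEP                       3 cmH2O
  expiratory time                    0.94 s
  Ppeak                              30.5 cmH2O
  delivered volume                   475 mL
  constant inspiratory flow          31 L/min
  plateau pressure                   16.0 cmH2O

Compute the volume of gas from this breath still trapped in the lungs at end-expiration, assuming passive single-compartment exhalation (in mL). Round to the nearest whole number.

Flow: 31 L/min ÷ 60 = 0.5167 L/s.
R = (PIP − Pplat)/V̇ = (30.5 − 16.0) / 0.5167 = 14.5/0.5167 = 28.063 cmH2O·s/L.
C = Vt/(Pplat − PEEP) = 475.0 / (16.0 − 3) = 475.0/13.0 = 36.538 mL/cmH2O.
τ = R × C = 28.063 × 0.03654 L/cmH2O = 1.025 s.
Fraction remaining = e^(−Te/τ) = e^(−0.94/1.025) = 0.3997.
Trapped volume = 475.0 × 0.3997 = 189.86 mL.

190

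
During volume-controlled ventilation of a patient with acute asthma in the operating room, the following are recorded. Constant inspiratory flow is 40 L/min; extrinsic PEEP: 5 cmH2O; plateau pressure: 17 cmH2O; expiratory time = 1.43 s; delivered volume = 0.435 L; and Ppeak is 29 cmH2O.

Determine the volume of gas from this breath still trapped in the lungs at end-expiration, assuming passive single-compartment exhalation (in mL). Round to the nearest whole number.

49

Flow: 40 L/min ÷ 60 = 0.6667 L/s.
R = (PIP − Pplat)/V̇ = (29 − 17) / 0.6667 = 12.0/0.6667 = 17.999 cmH2O·s/L.
C = Vt/(Pplat − PEEP) = 435.0 / (17 − 5) = 435.0/12.0 = 36.25 mL/cmH2O.
τ = R × C = 17.999 × 0.03625 L/cmH2O = 0.6525 s.
Fraction remaining = e^(−Te/τ) = e^(−1.43/0.6525) = 0.1117.
Trapped volume = 435.0 × 0.1117 = 48.59 mL.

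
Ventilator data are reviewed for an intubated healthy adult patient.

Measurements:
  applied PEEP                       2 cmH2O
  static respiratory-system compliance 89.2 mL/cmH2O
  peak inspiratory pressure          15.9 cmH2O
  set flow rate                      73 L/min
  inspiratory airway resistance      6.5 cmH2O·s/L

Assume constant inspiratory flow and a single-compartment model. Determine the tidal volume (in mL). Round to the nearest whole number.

534

Flow: 73 L/min ÷ 60 = 1.2167 L/s.
Equation of motion (constant flow): PIP = Vt/C + R·V̇ + PEEP.
Vt/C = PIP − R·V̇ − PEEP = 15.9 − 7.909 − 2 = 5.991 cmH2O.
Vt = C × 5.991 = 89.2 × 5.991 = 534.4 mL.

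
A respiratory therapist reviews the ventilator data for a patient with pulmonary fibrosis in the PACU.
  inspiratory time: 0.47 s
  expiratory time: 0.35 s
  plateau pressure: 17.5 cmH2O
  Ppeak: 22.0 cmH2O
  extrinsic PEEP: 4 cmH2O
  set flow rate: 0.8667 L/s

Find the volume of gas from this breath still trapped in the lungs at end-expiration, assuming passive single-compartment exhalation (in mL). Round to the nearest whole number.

Vt = flow × Ti = 0.8667 L/s × 0.47 s × 1000 mL/L = 407.35 mL.
R = (PIP − Pplat)/V̇ = (22.0 − 17.5) / 0.8667 = 4.5/0.8667 = 5.192 cmH2O·s/L.
C = Vt/(Pplat − PEEP) = 407.35 / (17.5 − 4) = 407.35/13.5 = 30.174 mL/cmH2O.
τ = R × C = 5.192 × 0.03017 L/cmH2O = 0.1566 s.
Fraction remaining = e^(−Te/τ) = e^(−0.35/0.1566) = 0.107.
Trapped volume = 407.35 × 0.107 = 43.586 mL.

44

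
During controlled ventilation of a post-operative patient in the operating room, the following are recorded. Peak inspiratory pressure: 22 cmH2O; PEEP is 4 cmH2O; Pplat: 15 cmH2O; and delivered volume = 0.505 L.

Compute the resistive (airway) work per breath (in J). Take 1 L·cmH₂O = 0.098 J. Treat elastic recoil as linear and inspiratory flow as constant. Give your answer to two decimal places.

With constant inspiratory flow the resistive pressure is constant at PIP − Pplat = 22 − 15 = 7.0 cmH2O, so resistive work = 7.0 × 0.505 = 3.535 L·cmH2O.
× 0.098 J/(L·cmH2O) → 0.3464 J.

0.35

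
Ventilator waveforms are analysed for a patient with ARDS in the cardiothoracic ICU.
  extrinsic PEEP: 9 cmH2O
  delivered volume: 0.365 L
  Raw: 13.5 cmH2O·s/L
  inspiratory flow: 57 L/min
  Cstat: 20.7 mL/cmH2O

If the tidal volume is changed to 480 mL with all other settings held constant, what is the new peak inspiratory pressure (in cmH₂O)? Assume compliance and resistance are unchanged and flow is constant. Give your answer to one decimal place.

Flow: 57 L/min ÷ 60 = 0.95 L/s.
PIP = Vt/C + R·V̇ + PEEP (constant-flow equation of motion).
Only the elastic term changes: ΔPIP = ΔVt / C = (480 − 365) / 20.7 = 5.556 cmH2O.
Original PIP = 365/20.7 + 13.5×0.95 + 9 = 39.458 cmH2O; new PIP = 39.458 + (5.556) = 45.014 cmH2O.

45.0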